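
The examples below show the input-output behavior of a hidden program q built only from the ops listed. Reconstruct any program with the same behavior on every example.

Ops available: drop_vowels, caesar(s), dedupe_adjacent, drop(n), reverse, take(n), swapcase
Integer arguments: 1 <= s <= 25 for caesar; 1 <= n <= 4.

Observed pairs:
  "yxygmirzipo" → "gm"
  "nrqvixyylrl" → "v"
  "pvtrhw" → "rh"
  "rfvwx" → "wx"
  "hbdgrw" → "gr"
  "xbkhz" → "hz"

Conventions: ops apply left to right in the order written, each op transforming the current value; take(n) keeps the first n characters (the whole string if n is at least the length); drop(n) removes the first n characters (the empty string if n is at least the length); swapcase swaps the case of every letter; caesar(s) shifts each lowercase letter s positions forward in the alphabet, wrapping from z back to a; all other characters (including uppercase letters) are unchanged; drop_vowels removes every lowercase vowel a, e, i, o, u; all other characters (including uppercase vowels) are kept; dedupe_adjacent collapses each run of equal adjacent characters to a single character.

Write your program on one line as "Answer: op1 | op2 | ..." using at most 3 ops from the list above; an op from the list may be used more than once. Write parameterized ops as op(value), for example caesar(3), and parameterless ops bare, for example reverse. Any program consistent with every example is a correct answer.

drop(3) | take(2) | drop_vowels

Check, running the answer program on each example:
  "yxygmirzipo" -> "gmirzipo" -> "gm" -> "gm"
  "nrqvixyylrl" -> "vixyylrl" -> "vi" -> "v"
  "pvtrhw" -> "rhw" -> "rh" -> "rh"
  "rfvwx" -> "wx" -> "wx" -> "wx"
  "hbdgrw" -> "grw" -> "gr" -> "gr"
  "xbkhz" -> "hz" -> "hz" -> "hz"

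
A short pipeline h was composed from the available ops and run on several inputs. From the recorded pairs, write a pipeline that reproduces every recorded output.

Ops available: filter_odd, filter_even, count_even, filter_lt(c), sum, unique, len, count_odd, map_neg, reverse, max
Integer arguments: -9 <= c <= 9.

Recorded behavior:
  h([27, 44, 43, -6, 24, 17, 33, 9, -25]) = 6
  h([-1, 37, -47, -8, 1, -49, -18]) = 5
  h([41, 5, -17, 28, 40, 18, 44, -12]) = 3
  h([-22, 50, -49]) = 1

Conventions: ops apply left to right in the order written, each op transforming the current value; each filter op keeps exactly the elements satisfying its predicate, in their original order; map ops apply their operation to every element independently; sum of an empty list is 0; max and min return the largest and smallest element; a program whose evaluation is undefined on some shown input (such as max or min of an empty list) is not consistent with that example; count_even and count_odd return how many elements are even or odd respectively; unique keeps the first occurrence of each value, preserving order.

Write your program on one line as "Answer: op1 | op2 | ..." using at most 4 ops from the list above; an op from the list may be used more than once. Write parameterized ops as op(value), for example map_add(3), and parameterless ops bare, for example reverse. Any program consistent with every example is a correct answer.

filter_odd | map_neg | len

Check, running the answer program on each example:
  [27, 44, 43, -6, 24, 17, 33, 9, -25] -> [27, 43, 17, 33, 9, -25] -> [-27, -43, -17, -33, -9, 25] -> 6
  [-1, 37, -47, -8, 1, -49, -18] -> [-1, 37, -47, 1, -49] -> [1, -37, 47, -1, 49] -> 5
  [41, 5, -17, 28, 40, 18, 44, -12] -> [41, 5, -17] -> [-41, -5, 17] -> 3
  [-22, 50, -49] -> [-49] -> [49] -> 1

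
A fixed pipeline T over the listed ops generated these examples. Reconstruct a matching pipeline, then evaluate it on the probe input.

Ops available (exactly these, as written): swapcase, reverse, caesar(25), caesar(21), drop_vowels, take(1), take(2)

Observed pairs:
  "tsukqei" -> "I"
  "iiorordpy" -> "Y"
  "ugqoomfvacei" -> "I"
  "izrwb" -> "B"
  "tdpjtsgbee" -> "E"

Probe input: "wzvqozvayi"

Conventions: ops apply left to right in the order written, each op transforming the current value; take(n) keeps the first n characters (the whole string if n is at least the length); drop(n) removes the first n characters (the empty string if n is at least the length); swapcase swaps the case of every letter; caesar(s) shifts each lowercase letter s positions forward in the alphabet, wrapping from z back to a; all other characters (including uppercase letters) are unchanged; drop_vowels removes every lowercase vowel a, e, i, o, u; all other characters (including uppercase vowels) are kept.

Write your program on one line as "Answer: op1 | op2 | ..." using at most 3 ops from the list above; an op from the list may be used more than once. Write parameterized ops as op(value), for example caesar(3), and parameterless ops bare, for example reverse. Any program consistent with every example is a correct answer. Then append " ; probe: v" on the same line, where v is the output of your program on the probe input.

swapcase | reverse | take(1) ; probe: "I"

Check, running the answer program on each example:
  "tsukqei" -> "TSUKQEI" -> "IEQKUST" -> "I"
  "iiorordpy" -> "IIORORDPY" -> "YPDROROII" -> "Y"
  "ugqoomfvacei" -> "UGQOOMFVACEI" -> "IECAVFMOOQGU" -> "I"
  "izrwb" -> "IZRWB" -> "BWRZI" -> "B"
  "tdpjtsgbee" -> "TDPJTSGBEE" -> "EEBGSTJPDT" -> "E"
  probe: "wzvqozvayi" -> "WZVQOZVAYI" -> "IYAVZOQVZW" -> "I"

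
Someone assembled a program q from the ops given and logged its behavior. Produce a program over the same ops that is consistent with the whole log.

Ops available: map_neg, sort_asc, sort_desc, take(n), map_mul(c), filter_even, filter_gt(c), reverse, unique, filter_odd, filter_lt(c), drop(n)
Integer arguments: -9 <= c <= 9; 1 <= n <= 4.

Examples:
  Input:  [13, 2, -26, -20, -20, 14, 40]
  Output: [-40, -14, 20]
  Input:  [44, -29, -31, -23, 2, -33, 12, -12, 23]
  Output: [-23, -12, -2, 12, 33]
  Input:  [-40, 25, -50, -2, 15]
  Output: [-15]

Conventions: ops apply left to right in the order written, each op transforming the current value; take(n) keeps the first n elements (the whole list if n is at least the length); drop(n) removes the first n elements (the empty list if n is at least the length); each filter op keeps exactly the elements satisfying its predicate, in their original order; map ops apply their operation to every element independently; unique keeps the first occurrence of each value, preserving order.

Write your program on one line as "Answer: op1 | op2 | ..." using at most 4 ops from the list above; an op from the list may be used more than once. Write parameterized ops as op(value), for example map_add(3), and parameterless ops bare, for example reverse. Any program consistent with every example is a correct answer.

drop(4) | map_neg | sort_desc | sort_asc

Check, running the answer program on each example:
  [13, 2, -26, -20, -20, 14, 40] -> [-20, 14, 40] -> [20, -14, -40] -> [20, -14, -40] -> [-40, -14, 20]
  [44, -29, -31, -23, 2, -33, 12, -12, 23] -> [2, -33, 12, -12, 23] -> [-2, 33, -12, 12, -23] -> [33, 12, -2, -12, -23] -> [-23, -12, -2, 12, 33]
  [-40, 25, -50, -2, 15] -> [15] -> [-15] -> [-15] -> [-15]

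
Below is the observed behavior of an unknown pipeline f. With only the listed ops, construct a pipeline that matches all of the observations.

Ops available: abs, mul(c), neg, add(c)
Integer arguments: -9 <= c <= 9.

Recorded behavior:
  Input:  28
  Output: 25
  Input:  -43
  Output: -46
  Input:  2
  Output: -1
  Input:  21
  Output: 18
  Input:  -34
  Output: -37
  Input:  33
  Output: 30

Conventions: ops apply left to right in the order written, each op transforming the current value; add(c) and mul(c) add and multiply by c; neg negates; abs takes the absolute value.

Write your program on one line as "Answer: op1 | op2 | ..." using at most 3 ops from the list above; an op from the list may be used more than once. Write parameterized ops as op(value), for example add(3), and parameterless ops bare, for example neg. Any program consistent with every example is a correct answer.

neg | add(3) | mul(-1)

Check, running the answer program on each example:
  28 -> -28 -> -25 -> 25
  -43 -> 43 -> 46 -> -46
  2 -> -2 -> 1 -> -1
  21 -> -21 -> -18 -> 18
  -34 -> 34 -> 37 -> -37
  33 -> -33 -> -30 -> 30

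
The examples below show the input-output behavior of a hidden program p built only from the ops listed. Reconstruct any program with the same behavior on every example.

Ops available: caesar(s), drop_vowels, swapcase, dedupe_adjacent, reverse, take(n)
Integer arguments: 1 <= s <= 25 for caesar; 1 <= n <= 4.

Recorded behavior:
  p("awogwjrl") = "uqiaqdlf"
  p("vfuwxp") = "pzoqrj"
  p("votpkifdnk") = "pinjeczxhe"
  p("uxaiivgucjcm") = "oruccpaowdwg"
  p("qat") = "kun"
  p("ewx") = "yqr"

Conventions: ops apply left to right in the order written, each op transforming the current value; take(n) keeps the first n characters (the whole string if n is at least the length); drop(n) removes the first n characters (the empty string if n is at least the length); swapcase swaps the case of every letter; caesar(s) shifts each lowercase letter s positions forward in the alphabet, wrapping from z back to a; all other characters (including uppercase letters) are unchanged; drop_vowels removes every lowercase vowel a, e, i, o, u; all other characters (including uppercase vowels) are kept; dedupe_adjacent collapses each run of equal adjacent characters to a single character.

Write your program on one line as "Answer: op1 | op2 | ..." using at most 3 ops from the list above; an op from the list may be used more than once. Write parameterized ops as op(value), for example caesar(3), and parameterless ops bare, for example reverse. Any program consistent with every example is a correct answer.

caesar(13) | caesar(7)

Check, running the answer program on each example:
  "awogwjrl" -> "njbtjwey" -> "uqiaqdlf"
  "vfuwxp" -> "ishjkc" -> "pzoqrj"
  "votpkifdnk" -> "ibgcxvsqax" -> "pinjeczxhe"
  "uxaiivgucjcm" -> "hknvvithpwpz" -> "oruccpaowdwg"
  "qat" -> "dng" -> "kun"
  "ewx" -> "rjk" -> "yqr"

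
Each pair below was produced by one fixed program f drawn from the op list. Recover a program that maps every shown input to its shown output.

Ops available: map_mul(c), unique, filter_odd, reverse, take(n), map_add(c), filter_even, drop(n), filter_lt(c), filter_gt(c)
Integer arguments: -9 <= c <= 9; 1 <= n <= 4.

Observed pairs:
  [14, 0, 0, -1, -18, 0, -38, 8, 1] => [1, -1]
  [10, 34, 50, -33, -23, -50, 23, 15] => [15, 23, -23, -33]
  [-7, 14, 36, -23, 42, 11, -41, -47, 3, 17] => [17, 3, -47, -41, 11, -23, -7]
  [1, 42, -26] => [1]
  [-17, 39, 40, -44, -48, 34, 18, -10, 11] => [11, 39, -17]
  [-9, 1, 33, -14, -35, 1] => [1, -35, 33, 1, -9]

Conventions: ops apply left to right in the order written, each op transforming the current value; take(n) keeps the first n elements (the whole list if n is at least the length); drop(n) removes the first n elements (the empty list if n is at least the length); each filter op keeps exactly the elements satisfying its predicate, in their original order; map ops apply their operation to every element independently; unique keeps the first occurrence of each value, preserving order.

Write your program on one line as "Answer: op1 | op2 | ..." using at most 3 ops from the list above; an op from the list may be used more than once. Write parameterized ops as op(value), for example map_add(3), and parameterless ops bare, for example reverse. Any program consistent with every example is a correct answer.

reverse | filter_odd

Check, running the answer program on each example:
  [14, 0, 0, -1, -18, 0, -38, 8, 1] -> [1, 8, -38, 0, -18, -1, 0, 0, 14] -> [1, -1]
  [10, 34, 50, -33, -23, -50, 23, 15] -> [15, 23, -50, -23, -33, 50, 34, 10] -> [15, 23, -23, -33]
  [-7, 14, 36, -23, 42, 11, -41, -47, 3, 17] -> [17, 3, -47, -41, 11, 42, -23, 36, 14, -7] -> [17, 3, -47, -41, 11, -23, -7]
  [1, 42, -26] -> [-26, 42, 1] -> [1]
  [-17, 39, 40, -44, -48, 34, 18, -10, 11] -> [11, -10, 18, 34, -48, -44, 40, 39, -17] -> [11, 39, -17]
  [-9, 1, 33, -14, -35, 1] -> [1, -35, -14, 33, 1, -9] -> [1, -35, 33, 1, -9]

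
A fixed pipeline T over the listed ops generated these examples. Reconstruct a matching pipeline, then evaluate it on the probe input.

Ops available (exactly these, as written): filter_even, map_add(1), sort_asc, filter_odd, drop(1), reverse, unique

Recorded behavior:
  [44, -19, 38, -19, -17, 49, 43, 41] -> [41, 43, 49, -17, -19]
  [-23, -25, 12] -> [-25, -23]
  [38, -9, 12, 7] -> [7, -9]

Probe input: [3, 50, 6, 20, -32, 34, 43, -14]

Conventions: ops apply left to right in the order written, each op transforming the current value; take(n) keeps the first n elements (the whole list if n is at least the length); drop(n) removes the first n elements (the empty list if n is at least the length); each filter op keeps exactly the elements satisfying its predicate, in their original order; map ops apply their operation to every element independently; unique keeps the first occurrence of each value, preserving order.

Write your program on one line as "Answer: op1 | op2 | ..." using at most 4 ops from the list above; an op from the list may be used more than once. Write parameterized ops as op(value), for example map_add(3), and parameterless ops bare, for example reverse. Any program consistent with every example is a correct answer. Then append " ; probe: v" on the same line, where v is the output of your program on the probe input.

reverse | unique | filter_odd ; probe: [43, 3]

Check, running the answer program on each example:
  [44, -19, 38, -19, -17, 49, 43, 41] -> [41, 43, 49, -17, -19, 38, -19, 44] -> [41, 43, 49, -17, -19, 38, 44] -> [41, 43, 49, -17, -19]
  [-23, -25, 12] -> [12, -25, -23] -> [12, -25, -23] -> [-25, -23]
  [38, -9, 12, 7] -> [7, 12, -9, 38] -> [7, 12, -9, 38] -> [7, -9]
  probe: [3, 50, 6, 20, -32, 34, 43, -14] -> [-14, 43, 34, -32, 20, 6, 50, 3] -> [-14, 43, 34, -32, 20, 6, 50, 3] -> [43, 3]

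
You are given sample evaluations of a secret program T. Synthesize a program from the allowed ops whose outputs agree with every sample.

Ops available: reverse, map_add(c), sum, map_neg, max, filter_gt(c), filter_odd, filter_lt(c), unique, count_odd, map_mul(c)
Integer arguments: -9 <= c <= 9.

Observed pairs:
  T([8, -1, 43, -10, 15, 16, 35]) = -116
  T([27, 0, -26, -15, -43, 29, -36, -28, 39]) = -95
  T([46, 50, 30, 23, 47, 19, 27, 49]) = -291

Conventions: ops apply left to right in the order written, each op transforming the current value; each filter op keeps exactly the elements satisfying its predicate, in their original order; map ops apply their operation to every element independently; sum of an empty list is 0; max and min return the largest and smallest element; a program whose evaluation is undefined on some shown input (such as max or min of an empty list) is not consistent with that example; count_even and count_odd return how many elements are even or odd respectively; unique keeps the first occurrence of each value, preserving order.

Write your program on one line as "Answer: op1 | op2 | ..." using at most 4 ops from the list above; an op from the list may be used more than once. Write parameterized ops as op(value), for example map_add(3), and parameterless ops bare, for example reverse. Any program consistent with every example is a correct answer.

filter_gt(-4) | map_mul(-1) | sum

Check, running the answer program on each example:
  [8, -1, 43, -10, 15, 16, 35] -> [8, -1, 43, 15, 16, 35] -> [-8, 1, -43, -15, -16, -35] -> -116
  [27, 0, -26, -15, -43, 29, -36, -28, 39] -> [27, 0, 29, 39] -> [-27, 0, -29, -39] -> -95
  [46, 50, 30, 23, 47, 19, 27, 49] -> [46, 50, 30, 23, 47, 19, 27, 49] -> [-46, -50, -30, -23, -47, -19, -27, -49] -> -291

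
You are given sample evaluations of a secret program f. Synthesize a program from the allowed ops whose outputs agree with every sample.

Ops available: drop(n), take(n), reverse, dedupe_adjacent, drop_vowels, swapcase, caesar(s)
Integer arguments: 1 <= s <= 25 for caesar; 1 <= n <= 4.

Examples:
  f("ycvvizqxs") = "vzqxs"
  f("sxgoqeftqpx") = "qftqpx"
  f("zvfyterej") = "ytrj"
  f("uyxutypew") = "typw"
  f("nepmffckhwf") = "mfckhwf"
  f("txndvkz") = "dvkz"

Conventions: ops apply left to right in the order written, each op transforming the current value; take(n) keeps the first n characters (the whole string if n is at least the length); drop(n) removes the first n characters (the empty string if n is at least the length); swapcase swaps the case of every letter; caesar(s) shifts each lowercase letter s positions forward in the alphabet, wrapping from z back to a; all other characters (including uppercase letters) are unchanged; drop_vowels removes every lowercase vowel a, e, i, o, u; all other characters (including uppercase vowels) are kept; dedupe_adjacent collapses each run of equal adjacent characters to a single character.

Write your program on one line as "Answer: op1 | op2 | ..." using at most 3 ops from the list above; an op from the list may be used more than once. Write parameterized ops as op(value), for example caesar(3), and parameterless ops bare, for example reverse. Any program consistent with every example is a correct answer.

drop(3) | dedupe_adjacent | drop_vowels

Check, running the answer program on each example:
  "ycvvizqxs" -> "vizqxs" -> "vizqxs" -> "vzqxs"
  "sxgoqeftqpx" -> "oqeftqpx" -> "oqeftqpx" -> "qftqpx"
  "zvfyterej" -> "yterej" -> "yterej" -> "ytrj"
  "uyxutypew" -> "utypew" -> "utypew" -> "typw"
  "nepmffckhwf" -> "mffckhwf" -> "mfckhwf" -> "mfckhwf"
  "txndvkz" -> "dvkz" -> "dvkz" -> "dvkz"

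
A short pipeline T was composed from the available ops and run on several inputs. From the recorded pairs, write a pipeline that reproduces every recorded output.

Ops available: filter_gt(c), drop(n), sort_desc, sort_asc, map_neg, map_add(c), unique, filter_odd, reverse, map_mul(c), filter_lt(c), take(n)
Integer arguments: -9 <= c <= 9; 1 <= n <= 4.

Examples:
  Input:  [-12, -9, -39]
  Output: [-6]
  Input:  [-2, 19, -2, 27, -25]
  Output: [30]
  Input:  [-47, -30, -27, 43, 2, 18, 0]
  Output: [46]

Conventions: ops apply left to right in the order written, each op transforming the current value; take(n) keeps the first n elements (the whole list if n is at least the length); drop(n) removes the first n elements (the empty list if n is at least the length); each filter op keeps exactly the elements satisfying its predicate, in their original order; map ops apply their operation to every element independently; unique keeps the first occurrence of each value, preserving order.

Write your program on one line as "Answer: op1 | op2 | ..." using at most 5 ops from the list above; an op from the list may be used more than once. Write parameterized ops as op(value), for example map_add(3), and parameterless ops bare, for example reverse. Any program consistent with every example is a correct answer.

unique | map_add(3) | reverse | sort_desc | take(1)

Check, running the answer program on each example:
  [-12, -9, -39] -> [-12, -9, -39] -> [-9, -6, -36] -> [-36, -6, -9] -> [-6, -9, -36] -> [-6]
  [-2, 19, -2, 27, -25] -> [-2, 19, 27, -25] -> [1, 22, 30, -22] -> [-22, 30, 22, 1] -> [30, 22, 1, -22] -> [30]
  [-47, -30, -27, 43, 2, 18, 0] -> [-47, -30, -27, 43, 2, 18, 0] -> [-44, -27, -24, 46, 5, 21, 3] -> [3, 21, 5, 46, -24, -27, -44] -> [46, 21, 5, 3, -24, -27, -44] -> [46]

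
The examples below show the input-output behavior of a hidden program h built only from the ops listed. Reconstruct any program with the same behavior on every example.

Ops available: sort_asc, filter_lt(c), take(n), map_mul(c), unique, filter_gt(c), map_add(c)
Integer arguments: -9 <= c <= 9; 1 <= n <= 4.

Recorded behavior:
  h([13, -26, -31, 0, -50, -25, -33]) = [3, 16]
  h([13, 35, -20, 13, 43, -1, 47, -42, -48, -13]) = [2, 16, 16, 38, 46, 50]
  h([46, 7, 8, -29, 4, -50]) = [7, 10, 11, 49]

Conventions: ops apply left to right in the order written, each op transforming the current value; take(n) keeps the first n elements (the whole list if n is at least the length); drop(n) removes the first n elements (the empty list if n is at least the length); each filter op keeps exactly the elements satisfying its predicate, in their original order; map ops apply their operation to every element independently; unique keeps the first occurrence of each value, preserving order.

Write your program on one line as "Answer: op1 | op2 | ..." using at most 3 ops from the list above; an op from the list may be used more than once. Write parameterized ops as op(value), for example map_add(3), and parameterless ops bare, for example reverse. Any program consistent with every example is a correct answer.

map_add(3) | sort_asc | filter_gt(-3)

Check, running the answer program on each example:
  [13, -26, -31, 0, -50, -25, -33] -> [16, -23, -28, 3, -47, -22, -30] -> [-47, -30, -28, -23, -22, 3, 16] -> [3, 16]
  [13, 35, -20, 13, 43, -1, 47, -42, -48, -13] -> [16, 38, -17, 16, 46, 2, 50, -39, -45, -10] -> [-45, -39, -17, -10, 2, 16, 16, 38, 46, 50] -> [2, 16, 16, 38, 46, 50]
  [46, 7, 8, -29, 4, -50] -> [49, 10, 11, -26, 7, -47] -> [-47, -26, 7, 10, 11, 49] -> [7, 10, 11, 49]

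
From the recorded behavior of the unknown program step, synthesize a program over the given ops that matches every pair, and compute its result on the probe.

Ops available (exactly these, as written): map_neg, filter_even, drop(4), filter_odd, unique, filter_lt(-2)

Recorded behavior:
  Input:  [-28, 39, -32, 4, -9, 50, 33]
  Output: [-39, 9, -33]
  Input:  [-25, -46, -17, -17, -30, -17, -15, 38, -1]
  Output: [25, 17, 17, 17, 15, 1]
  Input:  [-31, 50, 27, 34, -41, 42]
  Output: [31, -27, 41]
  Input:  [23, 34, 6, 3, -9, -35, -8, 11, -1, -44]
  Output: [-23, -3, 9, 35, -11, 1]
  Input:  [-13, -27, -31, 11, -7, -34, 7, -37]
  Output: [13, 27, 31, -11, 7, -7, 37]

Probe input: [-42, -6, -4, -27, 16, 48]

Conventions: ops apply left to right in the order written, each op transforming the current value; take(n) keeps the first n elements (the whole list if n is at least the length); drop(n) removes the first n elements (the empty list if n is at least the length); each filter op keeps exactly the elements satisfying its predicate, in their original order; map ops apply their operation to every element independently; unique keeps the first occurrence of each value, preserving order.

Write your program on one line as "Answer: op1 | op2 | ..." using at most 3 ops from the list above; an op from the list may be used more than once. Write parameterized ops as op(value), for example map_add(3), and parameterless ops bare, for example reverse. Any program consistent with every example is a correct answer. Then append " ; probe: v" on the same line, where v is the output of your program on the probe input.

map_neg | filter_odd ; probe: [27]

Check, running the answer program on each example:
  [-28, 39, -32, 4, -9, 50, 33] -> [28, -39, 32, -4, 9, -50, -33] -> [-39, 9, -33]
  [-25, -46, -17, -17, -30, -17, -15, 38, -1] -> [25, 46, 17, 17, 30, 17, 15, -38, 1] -> [25, 17, 17, 17, 15, 1]
  [-31, 50, 27, 34, -41, 42] -> [31, -50, -27, -34, 41, -42] -> [31, -27, 41]
  [23, 34, 6, 3, -9, -35, -8, 11, -1, -44] -> [-23, -34, -6, -3, 9, 35, 8, -11, 1, 44] -> [-23, -3, 9, 35, -11, 1]
  [-13, -27, -31, 11, -7, -34, 7, -37] -> [13, 27, 31, -11, 7, 34, -7, 37] -> [13, 27, 31, -11, 7, -7, 37]
  probe: [-42, -6, -4, -27, 16, 48] -> [42, 6, 4, 27, -16, -48] -> [27]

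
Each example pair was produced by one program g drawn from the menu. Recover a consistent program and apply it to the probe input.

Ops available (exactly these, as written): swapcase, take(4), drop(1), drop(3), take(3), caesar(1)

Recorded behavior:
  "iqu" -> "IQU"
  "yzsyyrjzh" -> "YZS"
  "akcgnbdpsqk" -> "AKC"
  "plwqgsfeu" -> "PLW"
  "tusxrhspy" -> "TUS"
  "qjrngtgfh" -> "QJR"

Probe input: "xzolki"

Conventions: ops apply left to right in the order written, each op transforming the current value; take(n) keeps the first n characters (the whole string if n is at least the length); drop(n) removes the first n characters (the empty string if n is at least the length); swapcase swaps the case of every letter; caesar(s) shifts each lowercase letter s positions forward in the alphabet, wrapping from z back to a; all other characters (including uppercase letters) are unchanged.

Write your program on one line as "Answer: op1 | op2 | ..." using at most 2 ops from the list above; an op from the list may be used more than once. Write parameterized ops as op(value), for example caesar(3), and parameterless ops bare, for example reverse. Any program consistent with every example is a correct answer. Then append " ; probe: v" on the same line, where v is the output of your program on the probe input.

take(3) | swapcase ; probe: "XZO"

Check, running the answer program on each example:
  "iqu" -> "iqu" -> "IQU"
  "yzsyyrjzh" -> "yzs" -> "YZS"
  "akcgnbdpsqk" -> "akc" -> "AKC"
  "plwqgsfeu" -> "plw" -> "PLW"
  "tusxrhspy" -> "tus" -> "TUS"
  "qjrngtgfh" -> "qjr" -> "QJR"
  probe: "xzolki" -> "xzo" -> "XZO"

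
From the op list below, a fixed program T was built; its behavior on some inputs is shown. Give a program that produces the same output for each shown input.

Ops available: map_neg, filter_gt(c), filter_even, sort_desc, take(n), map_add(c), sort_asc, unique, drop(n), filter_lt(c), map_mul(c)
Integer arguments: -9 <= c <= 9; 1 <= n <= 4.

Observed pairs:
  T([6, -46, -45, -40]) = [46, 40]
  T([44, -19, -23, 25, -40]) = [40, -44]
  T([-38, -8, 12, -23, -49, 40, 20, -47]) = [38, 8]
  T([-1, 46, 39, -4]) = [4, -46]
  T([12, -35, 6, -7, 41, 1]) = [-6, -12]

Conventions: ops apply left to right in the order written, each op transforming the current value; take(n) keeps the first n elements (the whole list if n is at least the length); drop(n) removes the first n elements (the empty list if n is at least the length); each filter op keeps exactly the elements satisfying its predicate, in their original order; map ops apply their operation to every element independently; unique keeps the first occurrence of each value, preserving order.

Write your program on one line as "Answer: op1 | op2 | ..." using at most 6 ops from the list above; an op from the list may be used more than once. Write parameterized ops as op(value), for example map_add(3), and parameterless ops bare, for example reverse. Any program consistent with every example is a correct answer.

sort_desc | sort_asc | map_neg | filter_even | take(2)

Check, running the answer program on each example:
  [6, -46, -45, -40] -> [6, -40, -45, -46] -> [-46, -45, -40, 6] -> [46, 45, 40, -6] -> [46, 40, -6] -> [46, 40]
  [44, -19, -23, 25, -40] -> [44, 25, -19, -23, -40] -> [-40, -23, -19, 25, 44] -> [40, 23, 19, -25, -44] -> [40, -44] -> [40, -44]
  [-38, -8, 12, -23, -49, 40, 20, -47] -> [40, 20, 12, -8, -23, -38, -47, -49] -> [-49, -47, -38, -23, -8, 12, 20, 40] -> [49, 47, 38, 23, 8, -12, -20, -40] -> [38, 8, -12, -20, -40] -> [38, 8]
  [-1, 46, 39, -4] -> [46, 39, -1, -4] -> [-4, -1, 39, 46] -> [4, 1, -39, -46] -> [4, -46] -> [4, -46]
  [12, -35, 6, -7, 41, 1] -> [41, 12, 6, 1, -7, -35] -> [-35, -7, 1, 6, 12, 41] -> [35, 7, -1, -6, -12, -41] -> [-6, -12] -> [-6, -12]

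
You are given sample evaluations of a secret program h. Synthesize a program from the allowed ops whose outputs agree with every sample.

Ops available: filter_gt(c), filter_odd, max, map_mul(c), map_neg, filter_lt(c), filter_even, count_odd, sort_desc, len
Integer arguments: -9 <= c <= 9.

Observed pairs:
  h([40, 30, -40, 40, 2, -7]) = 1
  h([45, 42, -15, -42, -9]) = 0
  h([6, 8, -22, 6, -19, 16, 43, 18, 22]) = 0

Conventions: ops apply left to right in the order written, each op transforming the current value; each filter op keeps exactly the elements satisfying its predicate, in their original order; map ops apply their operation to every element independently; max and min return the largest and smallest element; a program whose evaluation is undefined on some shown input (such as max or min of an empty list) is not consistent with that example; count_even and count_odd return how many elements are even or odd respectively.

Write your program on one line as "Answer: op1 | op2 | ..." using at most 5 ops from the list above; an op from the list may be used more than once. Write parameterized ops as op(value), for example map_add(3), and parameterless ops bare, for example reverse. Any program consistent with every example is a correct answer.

filter_lt(8) | filter_gt(-9) | map_neg | sort_desc | count_odd

Check, running the answer program on each example:
  [40, 30, -40, 40, 2, -7] -> [-40, 2, -7] -> [2, -7] -> [-2, 7] -> [7, -2] -> 1
  [45, 42, -15, -42, -9] -> [-15, -42, -9] -> [] -> [] -> [] -> 0
  [6, 8, -22, 6, -19, 16, 43, 18, 22] -> [6, -22, 6, -19] -> [6, 6] -> [-6, -6] -> [-6, -6] -> 0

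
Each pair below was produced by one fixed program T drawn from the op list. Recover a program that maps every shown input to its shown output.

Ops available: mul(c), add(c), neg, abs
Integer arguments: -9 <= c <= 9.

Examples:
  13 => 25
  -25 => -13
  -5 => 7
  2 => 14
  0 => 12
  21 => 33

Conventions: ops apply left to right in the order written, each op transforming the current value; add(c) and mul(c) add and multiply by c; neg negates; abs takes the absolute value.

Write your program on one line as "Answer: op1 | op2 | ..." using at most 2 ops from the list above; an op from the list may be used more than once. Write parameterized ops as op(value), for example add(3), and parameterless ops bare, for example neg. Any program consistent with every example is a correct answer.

add(9) | add(3)

Check, running the answer program on each example:
  13 -> 22 -> 25
  -25 -> -16 -> -13
  -5 -> 4 -> 7
  2 -> 11 -> 14
  0 -> 9 -> 12
  21 -> 30 -> 33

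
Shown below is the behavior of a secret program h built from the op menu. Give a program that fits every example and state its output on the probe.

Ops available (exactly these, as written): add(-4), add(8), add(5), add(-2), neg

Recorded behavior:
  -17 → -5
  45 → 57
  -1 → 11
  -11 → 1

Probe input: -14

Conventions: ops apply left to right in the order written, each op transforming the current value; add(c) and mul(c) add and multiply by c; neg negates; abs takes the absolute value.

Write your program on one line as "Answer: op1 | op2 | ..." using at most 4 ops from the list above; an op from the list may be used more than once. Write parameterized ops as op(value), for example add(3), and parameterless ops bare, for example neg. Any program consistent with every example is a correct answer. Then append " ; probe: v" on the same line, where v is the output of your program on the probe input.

add(-4) | add(8) | add(8) ; probe: -2

Check, running the answer program on each example:
  -17 -> -21 -> -13 -> -5
  45 -> 41 -> 49 -> 57
  -1 -> -5 -> 3 -> 11
  -11 -> -15 -> -7 -> 1
  probe: -14 -> -18 -> -10 -> -2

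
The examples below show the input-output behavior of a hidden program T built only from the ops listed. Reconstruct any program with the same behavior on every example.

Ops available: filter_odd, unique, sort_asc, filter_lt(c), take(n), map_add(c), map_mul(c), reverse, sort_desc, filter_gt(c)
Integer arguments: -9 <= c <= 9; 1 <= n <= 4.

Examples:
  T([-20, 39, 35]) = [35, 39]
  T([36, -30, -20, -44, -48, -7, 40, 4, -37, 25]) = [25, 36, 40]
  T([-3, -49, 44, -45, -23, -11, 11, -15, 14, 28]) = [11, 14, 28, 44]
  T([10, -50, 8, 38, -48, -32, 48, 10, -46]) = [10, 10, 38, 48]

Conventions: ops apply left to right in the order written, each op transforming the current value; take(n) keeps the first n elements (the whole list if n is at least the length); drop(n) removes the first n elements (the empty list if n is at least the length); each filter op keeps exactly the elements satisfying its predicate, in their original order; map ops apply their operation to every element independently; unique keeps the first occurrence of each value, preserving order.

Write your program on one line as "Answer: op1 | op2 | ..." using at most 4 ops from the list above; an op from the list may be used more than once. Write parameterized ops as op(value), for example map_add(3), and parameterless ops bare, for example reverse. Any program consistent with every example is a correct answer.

reverse | sort_desc | filter_gt(8) | reverse

Check, running the answer program on each example:
  [-20, 39, 35] -> [35, 39, -20] -> [39, 35, -20] -> [39, 35] -> [35, 39]
  [36, -30, -20, -44, -48, -7, 40, 4, -37, 25] -> [25, -37, 4, 40, -7, -48, -44, -20, -30, 36] -> [40, 36, 25, 4, -7, -20, -30, -37, -44, -48] -> [40, 36, 25] -> [25, 36, 40]
  [-3, -49, 44, -45, -23, -11, 11, -15, 14, 28] -> [28, 14, -15, 11, -11, -23, -45, 44, -49, -3] -> [44, 28, 14, 11, -3, -11, -15, -23, -45, -49] -> [44, 28, 14, 11] -> [11, 14, 28, 44]
  [10, -50, 8, 38, -48, -32, 48, 10, -46] -> [-46, 10, 48, -32, -48, 38, 8, -50, 10] -> [48, 38, 10, 10, 8, -32, -46, -48, -50] -> [48, 38, 10, 10] -> [10, 10, 38, 48]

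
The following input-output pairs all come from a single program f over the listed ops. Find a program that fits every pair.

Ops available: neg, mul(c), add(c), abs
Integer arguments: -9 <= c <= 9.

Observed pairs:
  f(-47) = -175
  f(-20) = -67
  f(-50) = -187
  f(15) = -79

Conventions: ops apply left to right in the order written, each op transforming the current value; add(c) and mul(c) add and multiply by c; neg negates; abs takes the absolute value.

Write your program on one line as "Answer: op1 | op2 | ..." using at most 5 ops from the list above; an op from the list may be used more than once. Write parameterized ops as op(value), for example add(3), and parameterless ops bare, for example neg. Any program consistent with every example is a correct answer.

add(4) | abs | mul(-4) | add(-3)

Check, running the answer program on each example:
  -47 -> -43 -> 43 -> -172 -> -175
  -20 -> -16 -> 16 -> -64 -> -67
  -50 -> -46 -> 46 -> -184 -> -187
  15 -> 19 -> 19 -> -76 -> -79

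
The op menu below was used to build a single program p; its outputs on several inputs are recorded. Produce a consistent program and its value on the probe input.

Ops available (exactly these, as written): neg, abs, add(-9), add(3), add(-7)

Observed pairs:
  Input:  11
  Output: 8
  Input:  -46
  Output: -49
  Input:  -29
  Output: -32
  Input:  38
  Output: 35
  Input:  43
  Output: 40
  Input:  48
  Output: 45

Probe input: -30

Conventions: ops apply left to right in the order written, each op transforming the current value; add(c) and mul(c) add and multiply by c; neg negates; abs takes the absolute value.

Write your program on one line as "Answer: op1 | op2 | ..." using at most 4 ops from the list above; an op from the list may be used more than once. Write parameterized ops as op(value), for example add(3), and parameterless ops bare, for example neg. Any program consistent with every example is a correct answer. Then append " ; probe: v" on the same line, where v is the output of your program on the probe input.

neg | add(3) | neg ; probe: -33

Check, running the answer program on each example:
  11 -> -11 -> -8 -> 8
  -46 -> 46 -> 49 -> -49
  -29 -> 29 -> 32 -> -32
  38 -> -38 -> -35 -> 35
  43 -> -43 -> -40 -> 40
  48 -> -48 -> -45 -> 45
  probe: -30 -> 30 -> 33 -> -33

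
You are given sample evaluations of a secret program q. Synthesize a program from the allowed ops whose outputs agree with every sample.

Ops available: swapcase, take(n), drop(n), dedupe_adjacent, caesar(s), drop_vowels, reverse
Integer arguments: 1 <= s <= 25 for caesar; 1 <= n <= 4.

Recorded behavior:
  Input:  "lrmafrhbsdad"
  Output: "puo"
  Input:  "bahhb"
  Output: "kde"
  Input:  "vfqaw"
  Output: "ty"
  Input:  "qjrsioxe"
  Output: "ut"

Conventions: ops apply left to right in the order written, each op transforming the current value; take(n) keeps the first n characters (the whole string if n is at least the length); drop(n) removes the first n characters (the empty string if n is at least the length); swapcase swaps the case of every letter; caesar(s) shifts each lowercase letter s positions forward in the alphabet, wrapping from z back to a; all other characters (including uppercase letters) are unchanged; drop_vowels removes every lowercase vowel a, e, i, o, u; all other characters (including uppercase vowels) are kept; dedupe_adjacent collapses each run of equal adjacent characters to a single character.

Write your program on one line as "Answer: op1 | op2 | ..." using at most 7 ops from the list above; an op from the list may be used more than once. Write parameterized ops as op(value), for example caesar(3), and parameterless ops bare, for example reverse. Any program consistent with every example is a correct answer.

dedupe_adjacent | caesar(21) | take(3) | reverse | drop_vowels | caesar(8)

Check, running the answer program on each example:
  "lrmafrhbsdad" -> "lrmafrhbsdad" -> "gmhvamcwnyvy" -> "gmh" -> "hmg" -> "hmg" -> "puo"
  "bahhb" -> "bahb" -> "wvcw" -> "wvc" -> "cvw" -> "cvw" -> "kde"
  "vfqaw" -> "vfqaw" -> "qalvr" -> "qal" -> "laq" -> "lq" -> "ty"
  "qjrsioxe" -> "qjrsioxe" -> "lemndjsz" -> "lem" -> "mel" -> "ml" -> "ut"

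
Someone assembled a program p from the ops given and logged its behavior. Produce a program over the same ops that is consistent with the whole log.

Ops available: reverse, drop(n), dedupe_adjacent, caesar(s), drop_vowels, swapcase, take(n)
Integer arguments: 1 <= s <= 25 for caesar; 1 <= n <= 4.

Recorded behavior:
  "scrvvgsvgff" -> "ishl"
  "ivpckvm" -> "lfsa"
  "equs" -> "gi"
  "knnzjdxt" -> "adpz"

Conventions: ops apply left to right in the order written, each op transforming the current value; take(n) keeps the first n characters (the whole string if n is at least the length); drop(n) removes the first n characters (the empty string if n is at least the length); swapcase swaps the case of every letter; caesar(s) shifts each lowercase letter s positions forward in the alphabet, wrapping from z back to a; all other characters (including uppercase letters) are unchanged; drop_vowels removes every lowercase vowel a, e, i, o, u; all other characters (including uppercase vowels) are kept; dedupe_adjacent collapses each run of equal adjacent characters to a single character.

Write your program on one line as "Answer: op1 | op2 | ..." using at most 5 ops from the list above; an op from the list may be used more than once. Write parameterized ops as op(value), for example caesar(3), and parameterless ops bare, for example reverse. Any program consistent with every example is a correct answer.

drop_vowels | dedupe_adjacent | caesar(16) | take(4)

Check, running the answer program on each example:
  "scrvvgsvgff" -> "scrvvgsvgff" -> "scrvgsvgf" -> "ishlwilwv" -> "ishl"
  "ivpckvm" -> "vpckvm" -> "vpckvm" -> "lfsalc" -> "lfsa"
  "equs" -> "qs" -> "qs" -> "gi" -> "gi"
  "knnzjdxt" -> "knnzjdxt" -> "knzjdxt" -> "adpztnj" -> "adpz"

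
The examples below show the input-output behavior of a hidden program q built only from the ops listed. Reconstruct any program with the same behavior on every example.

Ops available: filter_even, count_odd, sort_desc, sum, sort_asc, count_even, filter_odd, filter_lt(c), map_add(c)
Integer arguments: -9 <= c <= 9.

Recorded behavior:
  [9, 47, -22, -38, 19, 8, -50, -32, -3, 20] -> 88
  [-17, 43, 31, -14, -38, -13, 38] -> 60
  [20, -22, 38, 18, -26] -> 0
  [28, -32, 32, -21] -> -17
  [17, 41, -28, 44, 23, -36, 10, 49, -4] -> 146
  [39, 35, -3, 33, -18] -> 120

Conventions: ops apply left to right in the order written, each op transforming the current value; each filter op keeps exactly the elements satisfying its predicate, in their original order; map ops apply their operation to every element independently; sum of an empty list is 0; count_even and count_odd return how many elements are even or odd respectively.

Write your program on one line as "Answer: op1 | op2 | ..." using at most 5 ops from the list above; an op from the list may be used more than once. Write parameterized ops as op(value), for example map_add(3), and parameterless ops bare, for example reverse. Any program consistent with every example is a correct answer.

sort_desc | map_add(-2) | map_add(6) | filter_odd | sum

Check, running the answer program on each example:
  [9, 47, -22, -38, 19, 8, -50, -32, -3, 20] -> [47, 20, 19, 9, 8, -3, -22, -32, -38, -50] -> [45, 18, 17, 7, 6, -5, -24, -34, -40, -52] -> [51, 24, 23, 13, 12, 1, -18, -28, -34, -46] -> [51, 23, 13, 1] -> 88
  [-17, 43, 31, -14, -38, -13, 38] -> [43, 38, 31, -13, -14, -17, -38] -> [41, 36, 29, -15, -16, -19, -40] -> [47, 42, 35, -9, -10, -13, -34] -> [47, 35, -9, -13] -> 60
  [20, -22, 38, 18, -26] -> [38, 20, 18, -22, -26] -> [36, 18, 16, -24, -28] -> [42, 24, 22, -18, -22] -> [] -> 0
  [28, -32, 32, -21] -> [32, 28, -21, -32] -> [30, 26, -23, -34] -> [36, 32, -17, -28] -> [-17] -> -17
  [17, 41, -28, 44, 23, -36, 10, 49, -4] -> [49, 44, 41, 23, 17, 10, -4, -28, -36] -> [47, 42, 39, 21, 15, 8, -6, -30, -38] -> [53, 48, 45, 27, 21, 14, 0, -24, -32] -> [53, 45, 27, 21] -> 146
  [39, 35, -3, 33, -18] -> [39, 35, 33, -3, -18] -> [37, 33, 31, -5, -20] -> [43, 39, 37, 1, -14] -> [43, 39, 37, 1] -> 120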